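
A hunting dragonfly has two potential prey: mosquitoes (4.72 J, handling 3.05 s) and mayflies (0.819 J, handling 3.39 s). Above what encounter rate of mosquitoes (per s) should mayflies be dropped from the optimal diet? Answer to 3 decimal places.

0.061 per s

The zero-one rule: include mayflies iff E₂/h₂ > λE₁/(1+λh₁). Equality gives the switch point.
λE₁h₂ = E₂ + λE₂h₁ ⇒ λ = E₂/(E₁h₂ − E₂h₁) = 0.819/(16 − 2.498) = 0.06065 per s.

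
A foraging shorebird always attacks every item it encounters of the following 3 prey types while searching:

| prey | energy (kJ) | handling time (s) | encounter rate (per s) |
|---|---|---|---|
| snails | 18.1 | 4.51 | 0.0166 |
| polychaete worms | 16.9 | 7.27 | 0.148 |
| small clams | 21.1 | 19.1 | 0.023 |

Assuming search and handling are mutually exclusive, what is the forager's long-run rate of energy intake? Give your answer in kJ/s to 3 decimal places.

1.269 kJ/s

R = Σλ_iE_i / (1 + Σλ_ih_i)
Numerator: 0.0166×18.1 + 0.148×16.9 + 0.023×21.1 = 3.287
Denominator: 1 + 0.0166×4.51 + 0.148×7.27 + 0.023×19.1 = 2.59
R = 3.287/2.59 = 1.269 kJ/s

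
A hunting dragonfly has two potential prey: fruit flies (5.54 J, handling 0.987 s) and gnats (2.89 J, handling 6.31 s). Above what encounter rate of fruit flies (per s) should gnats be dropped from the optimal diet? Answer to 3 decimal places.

0.090 per s

At the threshold, the rate on fruit flies alone equals the profitability of gnats: λ·5.54/(1 + λ·0.987) = 2.89/6.31 = 0.458.
Rearranging, λ(5.54 − 0.458×0.987) = 0.458, so λ = 0.458/5.088 = 0.09002 per s.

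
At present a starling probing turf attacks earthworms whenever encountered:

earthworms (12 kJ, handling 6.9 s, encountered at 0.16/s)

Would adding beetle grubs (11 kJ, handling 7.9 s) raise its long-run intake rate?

Yes

On earthworms alone, R = ΣλE/(1+Σλh) = 1.92/2.104 = 0.9125 kJ/s.
Profitability of beetle grubs: 11/7.9 = 1.392 kJ/s.
Since 1.392 > R, including beetle grubs increases the long-run rate.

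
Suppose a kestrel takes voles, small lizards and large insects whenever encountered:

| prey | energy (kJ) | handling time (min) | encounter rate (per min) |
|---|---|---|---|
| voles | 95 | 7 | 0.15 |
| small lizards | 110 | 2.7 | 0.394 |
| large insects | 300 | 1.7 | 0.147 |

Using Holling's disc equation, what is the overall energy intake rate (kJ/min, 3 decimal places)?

Energy encountered per unit search time: 0.15×95 + 0.394×110 + 0.147×300 = 101.7 kJ/min.
Handling time per unit search time: 0.15×7 + 0.394×2.7 + 0.147×1.7 = 2.364.
Rate = 101.7/(1 + 2.364) = 30.23 kJ/min.

30.232 kJ/min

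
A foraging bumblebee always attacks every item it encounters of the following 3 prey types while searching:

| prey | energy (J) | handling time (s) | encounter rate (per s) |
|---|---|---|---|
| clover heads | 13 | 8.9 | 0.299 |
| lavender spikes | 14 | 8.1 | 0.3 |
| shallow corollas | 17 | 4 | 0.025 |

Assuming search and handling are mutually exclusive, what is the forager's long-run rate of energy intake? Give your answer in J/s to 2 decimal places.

1.37 J/s

R = (0.299×13 + 0.3×14 + 0.025×17) / (1 + 0.299×8.9 + 0.3×8.1 + 0.025×4) = 8.512/6.191 = 1.375 J/s.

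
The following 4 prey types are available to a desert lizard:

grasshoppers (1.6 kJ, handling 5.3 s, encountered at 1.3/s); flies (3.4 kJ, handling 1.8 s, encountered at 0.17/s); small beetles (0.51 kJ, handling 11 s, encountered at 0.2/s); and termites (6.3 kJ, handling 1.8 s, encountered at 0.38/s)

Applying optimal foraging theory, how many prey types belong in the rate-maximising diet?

2

E/h in descending order: termites 3.5, flies 1.89, grasshoppers 0.302, small beetles 0.0464 kJ/s. The optimal diet is the largest prefix of this list for which every included type satisfies E_i/h_i > R on the types above it.
Rate on top 1: 1.422. flies: 1.89 > 1.422 → include.
Rate on top 2: 1.493. grasshoppers: 0.302 < 1.493 → exclude; stop.
Optimal diet: termites, flies — 2 of 4 types.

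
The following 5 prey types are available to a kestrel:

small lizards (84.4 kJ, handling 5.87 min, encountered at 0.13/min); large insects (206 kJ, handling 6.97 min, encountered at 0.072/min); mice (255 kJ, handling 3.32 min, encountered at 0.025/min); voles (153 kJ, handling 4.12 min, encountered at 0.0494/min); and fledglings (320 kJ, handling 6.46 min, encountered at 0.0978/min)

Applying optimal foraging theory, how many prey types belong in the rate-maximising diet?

Profitabilities (E/h, kJ/min): mice 76.8, fledglings 49.5, voles 37.1, large insects 29.6, small lizards 14.4. Add prey in this order while the next type's profitability exceeds the intake rate on those already taken.
Rate on top 1: 5.886. fledglings: 49.5 > 5.886 → include.
Rate on top 2: 21.97. voles: 37.1 > 21.97 → include.
Rate on top 3: 23.58. large insects: 29.6 > 23.58 → include.
Rate on top 4: 24.82. small lizards: 14.4 < 24.82 → exclude; stop.
Optimal diet: mice, fledglings, voles, large insects — 4 of 5 types.

4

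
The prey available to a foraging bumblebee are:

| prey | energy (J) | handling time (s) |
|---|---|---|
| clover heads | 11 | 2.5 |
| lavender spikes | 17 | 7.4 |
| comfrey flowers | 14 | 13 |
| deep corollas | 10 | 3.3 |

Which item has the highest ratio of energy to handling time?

clover heads

Profitability E/h (J/s): clover heads = 11/2.5 = 4.4, lavender spikes = 17/7.4 = 2.3, comfrey flowers = 14/13 = 1.08, deep corollas = 10/3.3 = 3.03.
Ranked: clover heads > deep corollas > lavender spikes > comfrey flowers.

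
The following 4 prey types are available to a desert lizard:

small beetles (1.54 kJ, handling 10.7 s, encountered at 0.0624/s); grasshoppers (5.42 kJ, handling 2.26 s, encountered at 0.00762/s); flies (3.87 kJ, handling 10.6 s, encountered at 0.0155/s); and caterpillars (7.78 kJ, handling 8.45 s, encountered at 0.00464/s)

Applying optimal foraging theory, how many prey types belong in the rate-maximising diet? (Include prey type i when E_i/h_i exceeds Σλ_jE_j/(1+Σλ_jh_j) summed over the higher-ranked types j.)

Profitabilities (E/h, kJ/s): grasshoppers 2.4, caterpillars 0.921, flies 0.365, small beetles 0.144. Add prey in this order while the next type's profitability exceeds the intake rate on those already taken.
Rate on top 1: 0.0406. caterpillars: 0.921 > 0.0406 → include.
Rate on top 2: 0.07327. flies: 0.365 > 0.07327 → include.
Rate on top 3: 0.1125. small beetles: 0.144 > 0.1125 → include.
Optimal diet: grasshoppers, caterpillars, flies, small beetles — 4 of 4 types.

4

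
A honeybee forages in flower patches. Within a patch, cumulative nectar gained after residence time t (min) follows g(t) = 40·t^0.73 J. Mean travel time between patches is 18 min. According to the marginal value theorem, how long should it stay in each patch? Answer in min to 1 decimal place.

48.7 min

By the marginal value theorem, leave when the instantaneous gain rate g'(t) equals the habitat-wide average g(t)/(T + t).
g'(t) = 0.73·40·t^-0.27. Setting 0.73·40·t^-0.27 = 40·t^0.73/(18+t) gives 0.73(18+t) = t, so 0.27·t = 0.73×18.
t* = 0.73×18/0.27 = 48.67 min.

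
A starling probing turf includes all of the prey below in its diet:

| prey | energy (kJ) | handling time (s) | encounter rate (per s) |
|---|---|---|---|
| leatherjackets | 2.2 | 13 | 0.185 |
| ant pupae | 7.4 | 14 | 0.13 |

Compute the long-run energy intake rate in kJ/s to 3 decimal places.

R = (0.185×2.2 + 0.13×7.4) / (1 + 0.185×13 + 0.13×14) = 1.369/5.225 = 0.262 kJ/s.

0.262 kJ/s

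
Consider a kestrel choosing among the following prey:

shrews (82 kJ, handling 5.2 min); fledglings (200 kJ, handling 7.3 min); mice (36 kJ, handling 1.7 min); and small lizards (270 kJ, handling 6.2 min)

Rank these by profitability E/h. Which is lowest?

Profitability E/h (kJ/min): shrews = 82/5.2 = 15.8, fledglings = 200/7.3 = 27.4, mice = 36/1.7 = 21.2, small lizards = 270/6.2 = 43.5.
Ranked: small lizards > fledglings > mice > shrews.

shrews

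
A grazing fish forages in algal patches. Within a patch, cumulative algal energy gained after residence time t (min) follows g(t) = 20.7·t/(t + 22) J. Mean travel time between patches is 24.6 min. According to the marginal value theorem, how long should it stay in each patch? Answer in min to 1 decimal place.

23.3 min

Optimal t* satisfies g'(t*) = g(t*)/(T + t*).
g'(t) = 20.7·22/(t + 22)². Setting 20.7·22/(t+22)² = 20.7t/[(t+22)(24.6+t)] gives 22(24.6+t) = t(t+22), so t² = 22×24.6 = 541.2.
t* = √541.2 = 23.26 min.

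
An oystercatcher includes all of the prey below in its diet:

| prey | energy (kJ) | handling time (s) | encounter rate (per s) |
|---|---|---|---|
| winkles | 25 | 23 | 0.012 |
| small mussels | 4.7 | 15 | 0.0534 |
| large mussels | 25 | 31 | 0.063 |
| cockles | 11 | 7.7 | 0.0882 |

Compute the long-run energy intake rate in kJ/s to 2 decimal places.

R = (0.012×25 + 0.0534×4.7 + 0.063×25 + 0.0882×11) / (1 + 0.012×23 + 0.0534×15 + 0.063×31 + 0.0882×7.7) = 3.096/4.709 = 0.6575 kJ/s.

0.66 kJ/s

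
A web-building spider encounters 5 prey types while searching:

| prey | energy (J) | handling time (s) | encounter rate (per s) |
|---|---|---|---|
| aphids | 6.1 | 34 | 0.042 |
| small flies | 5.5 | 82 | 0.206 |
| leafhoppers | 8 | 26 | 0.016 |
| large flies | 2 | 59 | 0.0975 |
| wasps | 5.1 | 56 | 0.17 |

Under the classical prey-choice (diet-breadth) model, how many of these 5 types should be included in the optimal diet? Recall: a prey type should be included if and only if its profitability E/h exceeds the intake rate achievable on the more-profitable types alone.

2

Rank by E/h (J/s): leafhoppers 0.308, aphids 0.179, wasps 0.0911, small flies 0.0671, large flies 0.0339. Include each in turn until the next type's E/h falls below the running intake rate.
Rate on top 1: 0.0904. aphids: 0.179 > 0.0904 → include.
Rate on top 2: 0.1351. wasps: 0.0911 < 0.1351 → exclude; stop.
Optimal diet: leafhoppers, aphids — 2 of 5 types.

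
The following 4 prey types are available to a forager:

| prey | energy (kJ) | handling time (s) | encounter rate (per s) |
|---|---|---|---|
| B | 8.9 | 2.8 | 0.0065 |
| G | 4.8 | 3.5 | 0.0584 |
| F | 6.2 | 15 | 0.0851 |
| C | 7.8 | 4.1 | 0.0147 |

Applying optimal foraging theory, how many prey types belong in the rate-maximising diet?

Rank by E/h (kJ/s): B 3.18, C 1.9, G 1.37, F 0.413. Include each in turn until the next type's E/h falls below the running intake rate.
Rate on top 1: 0.05682. C: 1.9 > 0.05682 → include.
Rate on top 2: 0.16. G: 1.37 > 0.16 → include.
Rate on top 3: 0.353. F: 0.413 > 0.353 → include.
Optimal diet: B, C, G, F — 4 of 4 types.

4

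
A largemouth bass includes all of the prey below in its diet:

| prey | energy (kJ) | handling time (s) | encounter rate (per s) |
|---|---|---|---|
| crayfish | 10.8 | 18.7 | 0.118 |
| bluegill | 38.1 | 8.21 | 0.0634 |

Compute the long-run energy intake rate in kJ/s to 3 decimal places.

R = Σλ_iE_i / (1 + Σλ_ih_i)
Numerator: 0.118×10.8 + 0.0634×38.1 = 3.69
Denominator: 1 + 0.118×18.7 + 0.0634×8.21 = 3.727
R = 3.69/3.727 = 0.99 kJ/s

0.990 kJ/s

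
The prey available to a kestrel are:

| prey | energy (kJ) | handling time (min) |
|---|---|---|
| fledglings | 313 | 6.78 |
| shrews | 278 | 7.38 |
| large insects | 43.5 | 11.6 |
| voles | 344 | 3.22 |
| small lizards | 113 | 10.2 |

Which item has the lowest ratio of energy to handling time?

large insects

In descending order of E/h:
voles: 344/3.22 = 107 kJ/min
fledglings: 313/6.78 = 46.2 kJ/min
shrews: 278/7.38 = 37.7 kJ/min
small lizards: 113/10.2 = 11.1 kJ/min
large insects: 43.5/11.6 = 3.75 kJ/min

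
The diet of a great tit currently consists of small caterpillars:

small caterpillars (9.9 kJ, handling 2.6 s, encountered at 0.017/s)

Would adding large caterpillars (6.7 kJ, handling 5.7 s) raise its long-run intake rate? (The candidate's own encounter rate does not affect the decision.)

Intake rate on the current diet: R = (0.017×9.9) / (1 + 0.017×2.6) = 0.1683/1.044 = 0.1612 kJ/s.
large caterpillars: E/h = 6.7/5.7 = 1.175 kJ/s.
Since 1.175 > R, including large caterpillars increases the long-run rate.

Yes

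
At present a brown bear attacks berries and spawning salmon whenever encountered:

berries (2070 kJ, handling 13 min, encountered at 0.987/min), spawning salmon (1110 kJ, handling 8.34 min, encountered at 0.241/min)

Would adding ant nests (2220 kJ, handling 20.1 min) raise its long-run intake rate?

No

On berries and spawning salmon alone, R = ΣλE/(1+Σλh) = 2311/15.84 = 145.9 kJ/min.
ant nests: E/h = 2220/20.1 = 110.4 kJ/min.
110.4 < 145.9, so adding ant nests would lower the average — exclude it.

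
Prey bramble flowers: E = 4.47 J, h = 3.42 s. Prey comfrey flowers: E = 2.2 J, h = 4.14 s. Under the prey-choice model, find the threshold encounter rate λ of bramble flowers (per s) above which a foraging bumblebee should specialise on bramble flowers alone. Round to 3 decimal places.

0.200 per s

The zero-one rule: include comfrey flowers iff E₂/h₂ > λE₁/(1+λh₁). Equality gives the switch point.
λE₁h₂ = E₂ + λE₂h₁ ⇒ λ = E₂/(E₁h₂ − E₂h₁) = 2.2/(18.51 − 7.524) = 0.2003 per s.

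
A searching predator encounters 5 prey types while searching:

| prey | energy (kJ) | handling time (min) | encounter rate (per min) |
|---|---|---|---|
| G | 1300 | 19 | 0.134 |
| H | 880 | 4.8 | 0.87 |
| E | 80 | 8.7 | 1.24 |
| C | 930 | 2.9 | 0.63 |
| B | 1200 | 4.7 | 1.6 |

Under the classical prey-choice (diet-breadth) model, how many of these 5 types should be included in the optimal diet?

E/h in descending order: C 321, B 255, H 183, G 68.4, E 9.2 kJ/min. The optimal diet is the largest prefix of this list for which every included type satisfies E_i/h_i > R on the types above it.
Rate on top 1: 207.3. B: 255 > 207.3 → include.
Rate on top 2: 242.2. H: 183 < 242.2 → exclude; stop.
Optimal diet: C, B — 2 of 5 types.

2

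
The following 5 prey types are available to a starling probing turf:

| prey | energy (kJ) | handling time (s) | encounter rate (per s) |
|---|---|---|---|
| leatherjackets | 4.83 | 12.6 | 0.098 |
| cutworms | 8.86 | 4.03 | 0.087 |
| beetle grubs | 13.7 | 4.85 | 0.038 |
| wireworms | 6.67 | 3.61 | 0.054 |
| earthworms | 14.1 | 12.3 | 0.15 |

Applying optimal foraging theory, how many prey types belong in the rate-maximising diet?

4

E/h in descending order: beetle grubs 2.82, cutworms 2.2, wireworms 1.85, earthworms 1.15, leatherjackets 0.383 kJ/s. The optimal diet is the largest prefix of this list for which every included type satisfies E_i/h_i > R on the types above it.
Rate on top 1: 0.4396. cutworms: 2.2 > 0.4396 → include.
Rate on top 2: 0.8414. wireworms: 1.85 > 0.8414 → include.
Rate on top 3: 0.9548. earthworms: 1.15 > 0.9548 → include.
Rate on top 4: 1.054. leatherjackets: 0.383 < 1.054 → exclude; stop.
Optimal diet: beetle grubs, cutworms, wireworms, earthworms — 4 of 5 types.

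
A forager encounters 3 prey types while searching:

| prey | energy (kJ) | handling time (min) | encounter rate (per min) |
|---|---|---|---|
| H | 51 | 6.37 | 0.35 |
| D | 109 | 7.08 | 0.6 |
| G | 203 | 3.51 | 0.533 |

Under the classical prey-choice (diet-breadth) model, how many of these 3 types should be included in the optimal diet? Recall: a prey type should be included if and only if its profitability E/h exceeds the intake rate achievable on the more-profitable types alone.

1

Profitabilities (E/h, kJ/min): G 57.8, D 15.4, H 8.01. Add prey in this order while the next type's profitability exceeds the intake rate on those already taken.
Rate on top 1: 37.69. D: 15.4 < 37.69 → exclude; stop.
Optimal diet: G — 1 of 3 types.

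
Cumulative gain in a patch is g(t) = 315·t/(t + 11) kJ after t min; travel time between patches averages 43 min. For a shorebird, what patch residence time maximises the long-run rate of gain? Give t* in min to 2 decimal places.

By the marginal value theorem, leave when the instantaneous gain rate g'(t) equals the habitat-wide average g(t)/(T + t).
g'(t) = 315·11/(t + 11)². Setting 315·11/(t+11)² = 315t/[(t+11)(43+t)] gives 11(43+t) = t(t+11), so t² = 11×43 = 473.
t* = √473 = 21.75 min.

21.75 min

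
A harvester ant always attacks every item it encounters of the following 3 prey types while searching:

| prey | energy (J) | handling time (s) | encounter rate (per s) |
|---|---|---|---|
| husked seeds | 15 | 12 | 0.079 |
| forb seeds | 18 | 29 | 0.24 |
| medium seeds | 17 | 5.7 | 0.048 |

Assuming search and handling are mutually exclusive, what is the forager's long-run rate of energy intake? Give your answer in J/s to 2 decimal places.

R = (0.079×15 + 0.24×18 + 0.048×17) / (1 + 0.079×12 + 0.24×29 + 0.048×5.7) = 6.321/9.182 = 0.6884 J/s.

0.69 J/s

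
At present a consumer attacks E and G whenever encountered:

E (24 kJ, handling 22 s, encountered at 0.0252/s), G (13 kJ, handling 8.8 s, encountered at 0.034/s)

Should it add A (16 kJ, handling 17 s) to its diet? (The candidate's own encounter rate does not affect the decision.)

Current rate: (0.0252×24 + 0.034×13)/(1 + 0.0252×22 + 0.034×8.8) = 0.5647 kJ/s.
Profitability of A: 16/17 = 0.9412 kJ/s.
0.9412 > 0.5647, so adding A raises the average — include it.

Yes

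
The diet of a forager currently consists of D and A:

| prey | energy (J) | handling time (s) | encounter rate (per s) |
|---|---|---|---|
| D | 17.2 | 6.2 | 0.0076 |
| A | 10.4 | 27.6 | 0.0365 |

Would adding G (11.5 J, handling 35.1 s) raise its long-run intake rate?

Yes

On D and A alone, R = ΣλE/(1+Σλh) = 0.5103/2.055 = 0.2484 J/s.
G: E/h = 11.5/35.1 = 0.3276 J/s.
Since 0.3276 > R, including G increases the long-run rate.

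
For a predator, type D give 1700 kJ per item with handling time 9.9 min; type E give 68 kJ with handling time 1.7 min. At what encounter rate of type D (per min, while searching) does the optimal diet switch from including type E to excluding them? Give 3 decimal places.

The zero-one rule: include type E iff E₂/h₂ > λE₁/(1+λh₁). Equality gives the switch point.
λE₁h₂ = E₂ + λE₂h₁ ⇒ λ = E₂/(E₁h₂ − E₂h₁) = 68/(2890 − 673.2) = 0.03067 per min.

0.031 per min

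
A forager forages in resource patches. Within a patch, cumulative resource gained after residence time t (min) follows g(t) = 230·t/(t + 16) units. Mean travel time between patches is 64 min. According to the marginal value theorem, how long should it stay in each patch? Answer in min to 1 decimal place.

32.0 min

Maximise g(t)/(T+t): set derivative to zero → g'(t)(T+t) = g(t).
g'(t) = 230·16/(t + 16)². Setting 230·16/(t+16)² = 230t/[(t+16)(64+t)] gives 16(64+t) = t(t+16), so t² = 16×64 = 1024.
t* = √1024 = 32 min.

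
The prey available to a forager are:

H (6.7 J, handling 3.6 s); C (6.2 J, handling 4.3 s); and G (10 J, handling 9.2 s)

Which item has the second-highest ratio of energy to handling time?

C

Profitability E/h (J/s): H = 6.7/3.6 = 1.86, C = 6.2/4.3 = 1.44, G = 10/9.2 = 1.09.
Ranked: H > C > G.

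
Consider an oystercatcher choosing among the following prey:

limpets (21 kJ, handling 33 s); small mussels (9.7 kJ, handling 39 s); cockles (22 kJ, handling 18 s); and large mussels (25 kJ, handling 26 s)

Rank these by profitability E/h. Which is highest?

In descending order of E/h:
cockles: 22/18 = 1.22 kJ/s
large mussels: 25/26 = 0.962 kJ/s
limpets: 21/33 = 0.636 kJ/s
small mussels: 9.7/39 = 0.249 kJ/s

cockles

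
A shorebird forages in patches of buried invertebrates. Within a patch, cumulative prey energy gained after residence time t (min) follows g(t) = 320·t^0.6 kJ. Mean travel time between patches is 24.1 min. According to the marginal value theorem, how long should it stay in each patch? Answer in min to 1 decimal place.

By the marginal value theorem, leave when the instantaneous gain rate g'(t) equals the habitat-wide average g(t)/(T + t).
g'(t) = 0.6·320·t^-0.4. Setting 0.6·320·t^-0.4 = 320·t^0.6/(24.1+t) gives 0.6(24.1+t) = t, so 0.40·t = 0.6×24.1.
t* = 0.6×24.1/0.40 = 36.15 min.

36.1 min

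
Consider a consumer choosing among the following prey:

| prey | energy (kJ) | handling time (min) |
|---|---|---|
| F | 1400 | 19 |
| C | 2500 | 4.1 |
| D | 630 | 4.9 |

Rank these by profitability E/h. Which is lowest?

F

In descending order of E/h:
C: 2500/4.1 = 610 kJ/min
D: 630/4.9 = 129 kJ/min
F: 1400/19 = 73.7 kJ/min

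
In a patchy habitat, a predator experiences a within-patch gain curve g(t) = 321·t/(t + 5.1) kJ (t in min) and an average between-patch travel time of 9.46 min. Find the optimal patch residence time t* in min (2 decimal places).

6.95 min

Optimal t* satisfies g'(t*) = g(t*)/(T + t*).
g'(t) = 321·5.1/(t + 5.1)². Setting 321·5.1/(t+5.1)² = 321t/[(t+5.1)(9.46+t)] gives 5.1(9.46+t) = t(t+5.1), so t² = 5.1×9.46 = 48.25.
t* = √48.25 = 6.946 min.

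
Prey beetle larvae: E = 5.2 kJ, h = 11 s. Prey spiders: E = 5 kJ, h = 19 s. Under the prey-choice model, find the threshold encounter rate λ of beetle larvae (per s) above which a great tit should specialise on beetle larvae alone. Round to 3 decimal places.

The zero-one rule: include spiders iff E₂/h₂ > λE₁/(1+λh₁). Equality gives the switch point.
λE₁h₂ = E₂ + λE₂h₁ ⇒ λ = E₂/(E₁h₂ − E₂h₁) = 5/(98.8 − 55) = 0.1142 per s.

0.114 per s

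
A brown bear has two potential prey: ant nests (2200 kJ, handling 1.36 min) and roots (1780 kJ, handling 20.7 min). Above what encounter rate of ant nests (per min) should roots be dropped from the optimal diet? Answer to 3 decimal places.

At the threshold, the rate on ant nests alone equals the profitability of roots: λ·2200/(1 + λ·1.36) = 1780/20.7 = 85.99.
Rearranging, λ(2200 − 85.99×1.36) = 85.99, so λ = 85.99/2083 = 0.04128 per min.

0.041 per min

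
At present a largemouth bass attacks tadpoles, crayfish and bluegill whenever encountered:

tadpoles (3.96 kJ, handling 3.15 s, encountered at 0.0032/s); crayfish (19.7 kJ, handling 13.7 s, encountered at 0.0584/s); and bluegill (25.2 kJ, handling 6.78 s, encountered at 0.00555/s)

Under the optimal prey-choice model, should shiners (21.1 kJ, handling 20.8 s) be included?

Yes

Current rate: (0.0032×3.96 + 0.0584×19.7 + 0.00555×25.2)/(1 + 0.0032×3.15 + 0.0584×13.7 + 0.00555×6.78) = 0.7052 kJ/s.
shiners: E/h = 21.1/20.8 = 1.014 kJ/s.
1.014 > 0.7052, so adding shiners raises the average — include it.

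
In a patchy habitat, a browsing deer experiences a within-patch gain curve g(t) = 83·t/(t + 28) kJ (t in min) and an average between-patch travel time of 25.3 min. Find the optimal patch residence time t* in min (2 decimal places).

By the marginal value theorem, leave when the instantaneous gain rate g'(t) equals the habitat-wide average g(t)/(T + t).
g'(t) = 83·28/(t + 28)². Setting 83·28/(t+28)² = 83t/[(t+28)(25.3+t)] gives 28(25.3+t) = t(t+28), so t² = 28×25.3 = 708.4.
t* = √708.4 = 26.62 min.

26.62 min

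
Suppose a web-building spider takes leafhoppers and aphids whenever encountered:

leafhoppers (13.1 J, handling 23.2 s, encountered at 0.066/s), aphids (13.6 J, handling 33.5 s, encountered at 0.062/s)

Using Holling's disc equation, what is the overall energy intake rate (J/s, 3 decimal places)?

0.371 J/s

R = Σλ_iE_i / (1 + Σλ_ih_i)
Numerator: 0.066×13.1 + 0.062×13.6 = 1.708
Denominator: 1 + 0.066×23.2 + 0.062×33.5 = 4.608
R = 1.708/4.608 = 0.3706 J/s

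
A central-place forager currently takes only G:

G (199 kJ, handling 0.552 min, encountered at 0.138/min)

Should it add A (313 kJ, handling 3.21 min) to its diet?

Intake rate on the current diet: R = (0.138×199) / (1 + 0.138×0.552) = 27.46/1.076 = 25.52 kJ/min.
A: E/h = 313/3.21 = 97.51 kJ/min.
Since 97.51 > R, including A increases the long-run rate.

Yes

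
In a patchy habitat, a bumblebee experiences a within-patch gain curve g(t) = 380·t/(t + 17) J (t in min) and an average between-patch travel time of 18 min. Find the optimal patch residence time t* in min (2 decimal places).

Maximise g(t)/(T+t): set derivative to zero → g'(t)(T+t) = g(t).
g'(t) = 380·17/(t + 17)². Setting 380·17/(t+17)² = 380t/[(t+17)(18+t)] gives 17(18+t) = t(t+17), so t² = 17×18 = 306.
t* = √306 = 17.49 min.

17.49 min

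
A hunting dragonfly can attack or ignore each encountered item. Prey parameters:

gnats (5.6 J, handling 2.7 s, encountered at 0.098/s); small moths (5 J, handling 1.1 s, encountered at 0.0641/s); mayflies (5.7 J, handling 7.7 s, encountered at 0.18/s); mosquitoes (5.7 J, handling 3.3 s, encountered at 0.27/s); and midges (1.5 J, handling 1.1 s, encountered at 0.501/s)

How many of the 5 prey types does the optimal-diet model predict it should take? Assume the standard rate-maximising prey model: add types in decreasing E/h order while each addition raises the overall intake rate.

E/h in descending order: small moths 4.55, gnats 2.07, mosquitoes 1.73, midges 1.36, mayflies 0.74 J/s. The optimal diet is the largest prefix of this list for which every included type satisfies E_i/h_i > R on the types above it.
Rate on top 1: 0.2994. gnats: 2.07 > 0.2994 → include.
Rate on top 2: 0.6511. mosquitoes: 1.73 > 0.6511 → include.
Rate on top 3: 1.082. midges: 1.36 > 1.082 → include.
Rate on top 4: 1.138. mayflies: 0.74 < 1.138 → exclude; stop.
Optimal diet: small moths, gnats, mosquitoes, midges — 4 of 5 types.

4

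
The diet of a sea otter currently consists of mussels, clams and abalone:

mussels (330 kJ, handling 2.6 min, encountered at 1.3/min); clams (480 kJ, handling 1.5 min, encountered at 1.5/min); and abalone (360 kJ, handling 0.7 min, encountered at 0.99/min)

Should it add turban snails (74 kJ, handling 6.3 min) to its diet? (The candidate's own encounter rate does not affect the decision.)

On mussels, clams and abalone alone, R = ΣλE/(1+Σλh) = 1505/7.323 = 205.6 kJ/min.
turban snails: E/h = 74/6.3 = 11.75 kJ/min.
11.75 < 205.6, so adding turban snails would lower the average — exclude it.

No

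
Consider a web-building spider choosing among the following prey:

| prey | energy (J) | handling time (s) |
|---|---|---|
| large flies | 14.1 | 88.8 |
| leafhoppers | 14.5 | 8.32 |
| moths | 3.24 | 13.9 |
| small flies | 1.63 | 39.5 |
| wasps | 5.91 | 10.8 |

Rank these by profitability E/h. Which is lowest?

small flies

In descending order of E/h:
leafhoppers: 14.5/8.32 = 1.74 J/s
wasps: 5.91/10.8 = 0.547 J/s
moths: 3.24/13.9 = 0.233 J/s
large flies: 14.1/88.8 = 0.159 J/s
small flies: 1.63/39.5 = 0.0413 J/s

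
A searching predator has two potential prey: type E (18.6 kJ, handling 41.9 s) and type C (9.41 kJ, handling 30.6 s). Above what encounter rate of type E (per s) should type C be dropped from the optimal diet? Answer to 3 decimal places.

0.054 per s

Drop type C once their profitability E₂/h₂ falls below the rate achievable on type E alone: E₂/h₂ = λE₁/(1 + λh₁).
Solve for λ: λE₁h₂ = E₂(1 + λh₁) → λ(E₁h₂ − E₂h₁) = E₂ → λ = E₂/(E₁h₂ − E₂h₁).
λ = 9.41/(18.6×30.6 − 9.41×41.9) = 9.41/174.9 = 0.05381 per s.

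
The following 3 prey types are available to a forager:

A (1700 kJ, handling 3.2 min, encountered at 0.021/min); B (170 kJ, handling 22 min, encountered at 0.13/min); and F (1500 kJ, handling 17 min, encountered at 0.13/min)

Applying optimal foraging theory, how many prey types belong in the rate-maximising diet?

Profitabilities (E/h, kJ/min): A 531, F 88.2, B 7.73. Add prey in this order while the next type's profitability exceeds the intake rate on those already taken.
Rate on top 1: 33.45. F: 88.2 > 33.45 → include.
Rate on top 2: 70.4. B: 7.73 < 70.4 → exclude; stop.
Optimal diet: A, F — 2 of 3 types.

2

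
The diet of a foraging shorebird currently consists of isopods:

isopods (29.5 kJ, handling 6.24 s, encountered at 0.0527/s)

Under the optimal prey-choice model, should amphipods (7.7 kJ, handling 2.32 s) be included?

Yes

Intake rate on the current diet: R = (0.0527×29.5) / (1 + 0.0527×6.24) = 1.555/1.329 = 1.17 kJ/s.
amphipods: E/h = 7.7/2.32 = 3.319 kJ/s.
3.319 > 1.17, so adding amphipods raises the average — include it.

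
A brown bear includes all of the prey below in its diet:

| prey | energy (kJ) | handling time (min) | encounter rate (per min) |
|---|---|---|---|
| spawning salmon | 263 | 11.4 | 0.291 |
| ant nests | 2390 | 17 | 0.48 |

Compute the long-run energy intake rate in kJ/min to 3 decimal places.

R = Σλ_iE_i / (1 + Σλ_ih_i)
Numerator: 0.291×263 + 0.48×2390 = 1224
Denominator: 1 + 0.291×11.4 + 0.48×17 = 12.48
R = 1224/12.48 = 98.08 kJ/min

98.076 kJ/min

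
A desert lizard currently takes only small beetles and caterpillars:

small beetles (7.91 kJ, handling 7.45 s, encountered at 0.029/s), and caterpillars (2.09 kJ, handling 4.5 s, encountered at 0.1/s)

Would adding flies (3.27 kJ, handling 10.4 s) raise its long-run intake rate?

Intake rate on the current diet: R = (0.029×7.91 + 0.1×2.09) / (1 + 0.029×7.45 + 0.1×4.5) = 0.4384/1.666 = 0.2631 kJ/s.
flies: E/h = 3.27/10.4 = 0.3144 kJ/s.
0.3144 > 0.2631, so adding flies raises the average — include it.

Yes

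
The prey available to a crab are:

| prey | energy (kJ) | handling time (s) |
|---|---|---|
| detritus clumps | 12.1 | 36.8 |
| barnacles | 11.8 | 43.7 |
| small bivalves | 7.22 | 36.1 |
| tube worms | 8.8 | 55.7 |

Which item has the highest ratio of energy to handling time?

detritus clumps

Profitability E/h (kJ/s): detritus clumps = 12.1/36.8 = 0.329, barnacles = 11.8/43.7 = 0.27, small bivalves = 7.22/36.1 = 0.2, tube worms = 8.8/55.7 = 0.158.
Ranked: detritus clumps > barnacles > small bivalves > tube worms.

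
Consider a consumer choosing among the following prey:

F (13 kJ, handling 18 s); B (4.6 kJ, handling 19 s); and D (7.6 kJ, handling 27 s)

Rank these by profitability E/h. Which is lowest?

In descending order of E/h:
F: 13/18 = 0.722 kJ/s
D: 7.6/27 = 0.281 kJ/s
B: 4.6/19 = 0.242 kJ/s

B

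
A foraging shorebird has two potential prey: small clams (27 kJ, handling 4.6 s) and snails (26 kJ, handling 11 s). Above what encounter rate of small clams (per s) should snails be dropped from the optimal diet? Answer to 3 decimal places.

0.147 per s

Drop snails once their profitability E₂/h₂ falls below the rate achievable on small clams alone: E₂/h₂ = λE₁/(1 + λh₁).
Solve for λ: λE₁h₂ = E₂(1 + λh₁) → λ(E₁h₂ − E₂h₁) = E₂ → λ = E₂/(E₁h₂ − E₂h₁).
λ = 26/(27×11 − 26×4.6) = 26/177.4 = 0.1466 per s.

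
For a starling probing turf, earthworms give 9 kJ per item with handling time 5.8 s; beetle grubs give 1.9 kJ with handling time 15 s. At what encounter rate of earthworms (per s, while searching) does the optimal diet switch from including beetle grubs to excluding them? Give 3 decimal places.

At the threshold, the rate on earthworms alone equals the profitability of beetle grubs: λ·9/(1 + λ·5.8) = 1.9/15 = 0.1267.
Rearranging, λ(9 − 0.1267×5.8) = 0.1267, so λ = 0.1267/8.265 = 0.01533 per s.

0.015 per s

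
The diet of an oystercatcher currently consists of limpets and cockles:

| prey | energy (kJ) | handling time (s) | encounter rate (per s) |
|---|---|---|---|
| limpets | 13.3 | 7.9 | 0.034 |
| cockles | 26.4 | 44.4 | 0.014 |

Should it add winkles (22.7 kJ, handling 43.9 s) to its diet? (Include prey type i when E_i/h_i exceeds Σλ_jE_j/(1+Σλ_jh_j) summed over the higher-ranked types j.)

Current rate: (0.034×13.3 + 0.014×26.4)/(1 + 0.034×7.9 + 0.014×44.4) = 0.4348 kJ/s.
Profitability of winkles: 22.7/43.9 = 0.5171 kJ/s.
Since 0.5171 > R, including winkles increases the long-run rate.

Yes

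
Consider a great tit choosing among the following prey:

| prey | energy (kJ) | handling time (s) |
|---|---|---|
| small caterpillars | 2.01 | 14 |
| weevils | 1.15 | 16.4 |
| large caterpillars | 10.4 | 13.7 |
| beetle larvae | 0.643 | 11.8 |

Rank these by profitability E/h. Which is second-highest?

Profitability E/h (kJ/s): small caterpillars = 2.01/14 = 0.144, weevils = 1.15/16.4 = 0.0701, large caterpillars = 10.4/13.7 = 0.759, beetle larvae = 0.643/11.8 = 0.0545.
Ranked: large caterpillars > small caterpillars > weevils > beetle larvae.

small caterpillars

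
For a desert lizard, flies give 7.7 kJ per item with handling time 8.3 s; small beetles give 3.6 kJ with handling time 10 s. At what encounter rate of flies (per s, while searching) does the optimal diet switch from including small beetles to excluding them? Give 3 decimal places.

0.076 per s

The zero-one rule: include small beetles iff E₂/h₂ > λE₁/(1+λh₁). Equality gives the switch point.
λE₁h₂ = E₂ + λE₂h₁ ⇒ λ = E₂/(E₁h₂ − E₂h₁) = 3.6/(77 − 29.88) = 0.0764 per s.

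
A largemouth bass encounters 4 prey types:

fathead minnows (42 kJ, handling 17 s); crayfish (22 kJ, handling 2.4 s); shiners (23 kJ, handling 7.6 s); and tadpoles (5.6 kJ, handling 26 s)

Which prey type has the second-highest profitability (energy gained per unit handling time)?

Profitability E/h (kJ/s): fathead minnows = 42/17 = 2.47, crayfish = 22/2.4 = 9.17, shiners = 23/7.6 = 3.03, tadpoles = 5.6/26 = 0.215.
Ranked: crayfish > shiners > fathead minnows > tadpoles.

shiners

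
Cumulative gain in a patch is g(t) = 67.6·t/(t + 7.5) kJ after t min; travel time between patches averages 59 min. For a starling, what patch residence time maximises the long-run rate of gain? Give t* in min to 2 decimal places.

21.04 min

By the marginal value theorem, leave when the instantaneous gain rate g'(t) equals the habitat-wide average g(t)/(T + t).
g'(t) = 67.6·7.5/(t + 7.5)². Setting 67.6·7.5/(t+7.5)² = 67.6t/[(t+7.5)(59+t)] gives 7.5(59+t) = t(t+7.5), so t² = 7.5×59 = 442.5.
t* = √442.5 = 21.04 min.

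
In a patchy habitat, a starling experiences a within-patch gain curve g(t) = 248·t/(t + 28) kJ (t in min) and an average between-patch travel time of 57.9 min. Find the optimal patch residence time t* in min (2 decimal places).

40.26 min

Maximise g(t)/(T+t): set derivative to zero → g'(t)(T+t) = g(t).
g'(t) = 248·28/(t + 28)². Setting 248·28/(t+28)² = 248t/[(t+28)(57.9+t)] gives 28(57.9+t) = t(t+28), so t² = 28×57.9 = 1621.
t* = √1621 = 40.26 min.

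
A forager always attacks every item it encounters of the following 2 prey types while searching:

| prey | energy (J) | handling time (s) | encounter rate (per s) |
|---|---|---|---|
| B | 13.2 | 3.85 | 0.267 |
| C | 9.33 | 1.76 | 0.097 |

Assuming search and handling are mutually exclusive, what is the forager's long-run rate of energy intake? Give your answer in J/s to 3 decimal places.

2.015 J/s

R = Σλ_iE_i / (1 + Σλ_ih_i)
Numerator: 0.267×13.2 + 0.097×9.33 = 4.429
Denominator: 1 + 0.267×3.85 + 0.097×1.76 = 2.199
R = 4.429/2.199 = 2.015 J/s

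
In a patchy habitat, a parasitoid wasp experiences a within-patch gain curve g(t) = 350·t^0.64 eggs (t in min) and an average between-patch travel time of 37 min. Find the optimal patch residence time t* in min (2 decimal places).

Optimal t* satisfies g'(t*) = g(t*)/(T + t*).
g'(t) = 0.64·350·t^-0.36. Setting 0.64·350·t^-0.36 = 350·t^0.64/(37+t) gives 0.64(37+t) = t, so 0.36·t = 0.64×37.
t* = 0.64×37/0.36 = 65.78 min.

65.78 min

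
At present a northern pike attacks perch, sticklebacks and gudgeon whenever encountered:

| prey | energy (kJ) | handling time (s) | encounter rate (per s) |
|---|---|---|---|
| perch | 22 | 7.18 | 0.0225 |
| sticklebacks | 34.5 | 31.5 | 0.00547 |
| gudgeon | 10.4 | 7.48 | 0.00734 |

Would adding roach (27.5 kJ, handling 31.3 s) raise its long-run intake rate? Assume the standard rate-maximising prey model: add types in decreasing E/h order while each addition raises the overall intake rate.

Intake rate on the current diet: R = (0.0225×22 + 0.00547×34.5 + 0.00734×10.4) / (1 + 0.0225×7.18 + 0.00547×31.5 + 0.00734×7.48) = 0.7601/1.389 = 0.5473 kJ/s.
roach: E/h = 27.5/31.3 = 0.8786 kJ/s.
0.8786 > 0.5473, so adding roach raises the average — include it.

Yes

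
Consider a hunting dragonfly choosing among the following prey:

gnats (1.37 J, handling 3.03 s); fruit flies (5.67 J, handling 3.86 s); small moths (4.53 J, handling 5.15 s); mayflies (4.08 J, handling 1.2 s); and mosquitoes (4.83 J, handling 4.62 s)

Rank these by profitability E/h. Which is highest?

Profitability E/h (J/s): gnats = 1.37/3.03 = 0.452, fruit flies = 5.67/3.86 = 1.47, small moths = 4.53/5.15 = 0.88, mayflies = 4.08/1.2 = 3.4, mosquitoes = 4.83/4.62 = 1.05.
Ranked: mayflies > fruit flies > mosquitoes > small moths > gnats.

mayflies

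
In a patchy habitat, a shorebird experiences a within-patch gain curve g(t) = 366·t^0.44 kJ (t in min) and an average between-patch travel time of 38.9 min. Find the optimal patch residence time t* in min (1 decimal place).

Maximise g(t)/(T+t): set derivative to zero → g'(t)(T+t) = g(t).
g'(t) = 0.44·366·t^-0.56. Setting 0.44·366·t^-0.56 = 366·t^0.44/(38.9+t) gives 0.44(38.9+t) = t, so 0.56·t = 0.44×38.9.
t* = 0.44×38.9/0.56 = 30.56 min.

30.6 min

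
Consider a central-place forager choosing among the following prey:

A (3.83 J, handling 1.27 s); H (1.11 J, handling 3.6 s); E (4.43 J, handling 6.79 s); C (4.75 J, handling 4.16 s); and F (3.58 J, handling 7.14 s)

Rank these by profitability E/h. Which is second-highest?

C

In descending order of E/h:
A: 3.83/1.27 = 3.02 J/s
C: 4.75/4.16 = 1.14 J/s
E: 4.43/6.79 = 0.652 J/s
F: 3.58/7.14 = 0.501 J/s
H: 1.11/3.6 = 0.308 J/s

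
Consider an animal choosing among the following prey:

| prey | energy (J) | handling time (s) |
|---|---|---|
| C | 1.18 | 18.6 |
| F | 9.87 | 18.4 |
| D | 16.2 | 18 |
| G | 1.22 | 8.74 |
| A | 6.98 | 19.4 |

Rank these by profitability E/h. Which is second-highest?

F

Profitability E/h (J/s): C = 1.18/18.6 = 0.0634, F = 9.87/18.4 = 0.536, D = 16.2/18 = 0.9, G = 1.22/8.74 = 0.14, A = 6.98/19.4 = 0.36.
Ranked: D > F > A > G > C.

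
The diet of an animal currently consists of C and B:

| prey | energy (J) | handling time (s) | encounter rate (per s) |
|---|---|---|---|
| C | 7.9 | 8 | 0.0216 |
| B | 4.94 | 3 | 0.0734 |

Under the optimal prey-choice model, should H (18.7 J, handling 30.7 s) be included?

Current rate: (0.0216×7.9 + 0.0734×4.94)/(1 + 0.0216×8 + 0.0734×3) = 0.3828 J/s.
H: E/h = 18.7/30.7 = 0.6091 J/s.
0.6091 > 0.3828, so adding H raises the average — include it.

Yes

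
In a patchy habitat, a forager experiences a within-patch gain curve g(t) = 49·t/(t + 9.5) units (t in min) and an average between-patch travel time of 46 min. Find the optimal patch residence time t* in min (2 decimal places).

20.90 min

By the marginal value theorem, leave when the instantaneous gain rate g'(t) equals the habitat-wide average g(t)/(T + t).
g'(t) = 49·9.5/(t + 9.5)². Setting 49·9.5/(t+9.5)² = 49t/[(t+9.5)(46+t)] gives 9.5(46+t) = t(t+9.5), so t² = 9.5×46 = 437.
t* = √437 = 20.9 min.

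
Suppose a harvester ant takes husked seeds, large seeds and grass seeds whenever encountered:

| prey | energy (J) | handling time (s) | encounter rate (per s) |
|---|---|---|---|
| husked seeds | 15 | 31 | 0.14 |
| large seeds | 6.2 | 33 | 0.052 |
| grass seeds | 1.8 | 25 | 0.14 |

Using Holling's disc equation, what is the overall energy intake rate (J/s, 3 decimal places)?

0.253 J/s

Energy encountered per unit search time: 0.14×15 + 0.052×6.2 + 0.14×1.8 = 2.674 J/s.
Handling time per unit search time: 0.14×31 + 0.052×33 + 0.14×25 = 9.556.
Rate = 2.674/(1 + 9.556) = 0.2534 J/s.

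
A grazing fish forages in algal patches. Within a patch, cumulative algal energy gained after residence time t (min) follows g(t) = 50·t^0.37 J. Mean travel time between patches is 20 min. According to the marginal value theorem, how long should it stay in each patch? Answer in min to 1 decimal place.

11.7 min

By the marginal value theorem, leave when the instantaneous gain rate g'(t) equals the habitat-wide average g(t)/(T + t).
g'(t) = 0.37·50·t^-0.63. Setting 0.37·50·t^-0.63 = 50·t^0.37/(20+t) gives 0.37(20+t) = t, so 0.63·t = 0.37×20.
t* = 0.37×20/0.63 = 11.75 min.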